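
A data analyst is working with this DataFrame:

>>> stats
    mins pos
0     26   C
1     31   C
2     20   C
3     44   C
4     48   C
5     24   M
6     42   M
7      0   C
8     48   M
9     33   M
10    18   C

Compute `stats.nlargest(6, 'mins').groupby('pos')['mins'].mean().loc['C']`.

take 6 rows with largest mins:
   mins pos
4    48   C
8    48   M
3    44   C
6    42   M
9    33   M
1    31   C
group by pos, mean of mins:
pos
C    41.0
M    41.0
Name: mins, dtype: float64
So loc['C'] = 41.0.

41.0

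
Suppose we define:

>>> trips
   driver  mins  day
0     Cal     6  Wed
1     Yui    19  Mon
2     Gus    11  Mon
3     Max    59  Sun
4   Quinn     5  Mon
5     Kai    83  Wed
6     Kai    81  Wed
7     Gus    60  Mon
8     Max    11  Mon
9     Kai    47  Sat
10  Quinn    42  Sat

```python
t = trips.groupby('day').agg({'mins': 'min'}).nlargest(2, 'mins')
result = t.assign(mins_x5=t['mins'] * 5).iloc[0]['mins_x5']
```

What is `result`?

group by day, min of mins:
     mins
day      
Mon     5
Sat    42
Sun    59
Wed     6
take 2 rows with largest mins:
     mins
day      
Sun    59
Sat    42
add column mins_x5 = t['mins'] * 5:
     mins  mins_x5
day               
Sun    59      295
Sat    42      210
The value at position 0, column 'mins_x5' is 295.

295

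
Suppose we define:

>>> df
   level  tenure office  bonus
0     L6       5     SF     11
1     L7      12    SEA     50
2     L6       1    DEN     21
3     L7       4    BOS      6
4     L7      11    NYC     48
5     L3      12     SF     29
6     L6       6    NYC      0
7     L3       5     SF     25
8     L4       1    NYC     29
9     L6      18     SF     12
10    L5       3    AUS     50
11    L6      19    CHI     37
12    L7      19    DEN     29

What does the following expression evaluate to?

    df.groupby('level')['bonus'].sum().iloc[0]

54

group by level, sum of bonus:
level
L3     54
L4     29
L5     50
L6     81
L7    133
Name: bonus, dtype: int64
Finally, value at position 0 = 54.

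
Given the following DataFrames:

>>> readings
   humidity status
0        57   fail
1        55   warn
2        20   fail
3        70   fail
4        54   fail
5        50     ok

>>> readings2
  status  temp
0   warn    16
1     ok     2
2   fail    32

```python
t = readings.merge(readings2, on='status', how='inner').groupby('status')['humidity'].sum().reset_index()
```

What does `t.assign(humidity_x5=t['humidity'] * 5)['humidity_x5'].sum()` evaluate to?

merge on 'status' (how='inner') → 6 rows:
   humidity status  temp
0        57   fail    32
1        55   warn    16
2        20   fail    32
3        70   fail    32
4        54   fail    32
5        50     ok     2
group by status, sum of humidity:
status
fail    201
ok       50
warn     55
Name: humidity, dtype: int64
reset_index():
  status  humidity
0   fail       201
1     ok        50
2   warn        55
add column humidity_x5 = t['humidity'] * 5:
  status  humidity  humidity_x5
0   fail       201         1005
1     ok        50          250
2   warn        55          275
So sum() = 1530.

1530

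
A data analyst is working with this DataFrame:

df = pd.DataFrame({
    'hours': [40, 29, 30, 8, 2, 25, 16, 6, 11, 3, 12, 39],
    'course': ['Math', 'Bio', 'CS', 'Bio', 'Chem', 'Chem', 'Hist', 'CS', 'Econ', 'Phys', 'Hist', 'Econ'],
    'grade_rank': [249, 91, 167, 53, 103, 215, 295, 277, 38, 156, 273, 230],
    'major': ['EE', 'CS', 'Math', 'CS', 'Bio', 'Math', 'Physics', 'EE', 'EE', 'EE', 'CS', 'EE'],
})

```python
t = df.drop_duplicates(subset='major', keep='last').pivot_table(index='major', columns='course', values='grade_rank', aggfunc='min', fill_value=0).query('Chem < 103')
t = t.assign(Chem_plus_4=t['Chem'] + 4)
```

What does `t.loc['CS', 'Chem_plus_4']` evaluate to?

4

drop duplicate major (keep=last):
    hours course  grade_rank    major
4       2   Chem         103      Bio
5      25   Chem         215     Math
6      16   Hist         295  Physics
10     12   Hist         273       CS
11     39   Econ         230       EE
pivot: rows=major, cols=course, min(grade_rank):
course   Chem  Econ  Hist
major                    
Bio       103     0     0
CS          0     0   273
EE          0   230     0
Math      215     0     0
Physics     0     0   295
filter rows where Chem < 103:
course   Chem  Econ  Hist
major                    
CS          0     0   273
EE          0   230     0
Physics     0     0   295
add column Chem_plus_4 = t['Chem'] + 4:
course   Chem  Econ  Hist  Chem_plus_4
major                                 
CS          0     0   273            4
EE          0   230     0            4
Physics     0     0   295            4
So loc['CS', 'Chem_plus_4'] = 4.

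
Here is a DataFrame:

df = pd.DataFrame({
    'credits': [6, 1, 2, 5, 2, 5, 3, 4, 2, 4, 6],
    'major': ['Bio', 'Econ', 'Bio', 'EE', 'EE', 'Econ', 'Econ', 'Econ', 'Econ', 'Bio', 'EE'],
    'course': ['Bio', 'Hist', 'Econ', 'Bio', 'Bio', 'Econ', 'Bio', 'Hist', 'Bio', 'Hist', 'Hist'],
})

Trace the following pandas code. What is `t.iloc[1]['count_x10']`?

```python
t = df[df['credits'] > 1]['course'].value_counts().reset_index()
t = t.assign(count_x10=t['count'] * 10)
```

30

filter rows where credits > 1:
    credits major course
0         6   Bio    Bio
2         2   Bio   Econ
3         5    EE    Bio
4         2    EE    Bio
5         5  Econ   Econ
6         3  Econ    Bio
7         4  Econ   Hist
8         2  Econ    Bio
9         4   Bio   Hist
10        6    EE   Hist
value_counts of course:
course
Bio     5
Hist    3
Econ    2
Name: count, dtype: int64
reset_index():
  course  count
0    Bio      5
1   Hist      3
2   Econ      2
add column count_x10 = t['count'] * 10:
  course  count  count_x10
0    Bio      5         50
1   Hist      3         30
2   Econ      2         20
Taking the value at position 1, column 'count_x10' gives 30.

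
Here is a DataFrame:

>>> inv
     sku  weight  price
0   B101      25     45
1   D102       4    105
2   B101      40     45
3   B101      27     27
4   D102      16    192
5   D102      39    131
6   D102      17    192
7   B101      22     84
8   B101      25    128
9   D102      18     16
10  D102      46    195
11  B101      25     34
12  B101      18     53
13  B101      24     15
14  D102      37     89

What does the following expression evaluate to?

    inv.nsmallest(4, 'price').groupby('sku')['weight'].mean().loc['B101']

25.3333333333

take 4 rows with smallest price:
     sku  weight  price
13  B101      24     15
9   D102      18     16
3   B101      27     27
11  B101      25     34
group by sku, mean of weight:
sku
B101    25.333333
D102    18.000000
Name: weight, dtype: float64
Reading off the value at index 'B101', we get 25.3333333333.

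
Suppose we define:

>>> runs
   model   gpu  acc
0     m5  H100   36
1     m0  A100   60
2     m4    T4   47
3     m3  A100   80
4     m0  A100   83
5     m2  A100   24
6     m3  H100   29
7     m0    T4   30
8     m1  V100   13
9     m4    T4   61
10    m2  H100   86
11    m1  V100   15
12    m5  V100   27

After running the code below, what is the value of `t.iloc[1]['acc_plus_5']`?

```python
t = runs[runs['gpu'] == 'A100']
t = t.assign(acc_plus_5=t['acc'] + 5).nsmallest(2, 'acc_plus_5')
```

filter rows where gpu == 'A100':
  model   gpu  acc
1    m0  A100   60
3    m3  A100   80
4    m0  A100   83
5    m2  A100   24
add column acc_plus_5 = t['acc'] + 5:
  model   gpu  acc  acc_plus_5
1    m0  A100   60          65
3    m3  A100   80          85
4    m0  A100   83          88
5    m2  A100   24          29
take 2 rows with smallest acc_plus_5:
  model   gpu  acc  acc_plus_5
5    m2  A100   24          29
1    m0  A100   60          65
Hence 65.

65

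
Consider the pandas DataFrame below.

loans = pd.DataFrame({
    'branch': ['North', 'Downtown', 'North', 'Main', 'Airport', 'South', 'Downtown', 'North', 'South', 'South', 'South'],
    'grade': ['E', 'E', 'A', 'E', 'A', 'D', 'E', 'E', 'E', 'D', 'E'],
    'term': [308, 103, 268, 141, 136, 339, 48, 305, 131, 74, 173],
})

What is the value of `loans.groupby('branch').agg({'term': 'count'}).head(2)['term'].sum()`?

3

group by branch, count of term:
          term
branch        
Airport      1
Downtown     2
Main         1
North        3
South        4
take first 2 rows:
          term
branch        
Airport      1
Downtown     2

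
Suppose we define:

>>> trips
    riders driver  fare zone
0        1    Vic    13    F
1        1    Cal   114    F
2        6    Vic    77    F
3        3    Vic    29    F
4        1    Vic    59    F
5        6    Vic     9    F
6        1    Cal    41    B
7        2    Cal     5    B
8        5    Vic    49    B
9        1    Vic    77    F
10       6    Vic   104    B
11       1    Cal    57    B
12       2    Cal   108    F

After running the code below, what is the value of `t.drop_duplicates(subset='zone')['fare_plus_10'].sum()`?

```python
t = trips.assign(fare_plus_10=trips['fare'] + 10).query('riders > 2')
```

146

add column fare_plus_10 = trips['fare'] + 10:
    riders driver  fare zone  fare_plus_10
0        1    Vic    13    F            23
1        1    Cal   114    F           124
2        6    Vic    77    F            87
3        3    Vic    29    F            39
4        1    Vic    59    F            69
5        6    Vic     9    F            19
6        1    Cal    41    B            51
7        2    Cal     5    B            15
8        5    Vic    49    B            59
9        1    Vic    77    F            87
10       6    Vic   104    B           114
11       1    Cal    57    B            67
12       2    Cal   108    F           118
filter rows where riders > 2:
    riders driver  fare zone  fare_plus_10
2        6    Vic    77    F            87
3        3    Vic    29    F            39
5        6    Vic     9    F            19
8        5    Vic    49    B            59
10       6    Vic   104    B           114
drop duplicate zone (keep=first):
   riders driver  fare zone  fare_plus_10
2       6    Vic    77    F            87
8       5    Vic    49    B            59
Finally, sum of column 'fare_plus_10' = 146.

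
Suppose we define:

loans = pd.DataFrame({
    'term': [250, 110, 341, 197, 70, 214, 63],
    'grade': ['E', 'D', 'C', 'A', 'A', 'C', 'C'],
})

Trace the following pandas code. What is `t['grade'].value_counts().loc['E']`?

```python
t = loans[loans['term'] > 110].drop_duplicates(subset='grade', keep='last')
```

1

filter rows where term > 110:
   term grade
0   250     E
2   341     C
3   197     A
5   214     C
drop duplicate grade (keep=last):
   term grade
0   250     E
3   197     A
5   214     C
value_counts of grade:
grade
E    1
A    1
C    1
Name: count, dtype: int64
The value at index 'E' is 1.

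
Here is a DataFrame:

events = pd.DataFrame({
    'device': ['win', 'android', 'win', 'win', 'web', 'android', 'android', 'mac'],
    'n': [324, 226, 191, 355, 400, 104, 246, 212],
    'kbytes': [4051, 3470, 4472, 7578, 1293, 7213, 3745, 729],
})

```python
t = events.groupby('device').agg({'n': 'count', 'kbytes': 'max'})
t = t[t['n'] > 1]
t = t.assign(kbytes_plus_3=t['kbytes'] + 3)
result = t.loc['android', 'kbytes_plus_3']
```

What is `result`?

7216

group by device: count(n), max(kbytes):
         n  kbytes
device            
android  3    7213
mac      1     729
web      1    1293
win      3    7578
filter rows where n > 1:
         n  kbytes
device            
android  3    7213
win      3    7578
add column kbytes_plus_3 = t['kbytes'] + 3:
         n  kbytes  kbytes_plus_3
device                           
android  3    7213           7216
win      3    7578           7581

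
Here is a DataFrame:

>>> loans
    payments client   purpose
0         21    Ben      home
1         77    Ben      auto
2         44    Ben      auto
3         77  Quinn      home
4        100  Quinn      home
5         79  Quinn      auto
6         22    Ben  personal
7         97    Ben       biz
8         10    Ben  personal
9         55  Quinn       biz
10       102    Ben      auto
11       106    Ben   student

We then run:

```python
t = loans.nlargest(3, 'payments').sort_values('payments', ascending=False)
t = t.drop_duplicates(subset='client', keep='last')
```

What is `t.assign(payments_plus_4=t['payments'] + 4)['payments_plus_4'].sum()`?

210

take 3 rows with largest payments:
    payments client  purpose
11       106    Ben  student
10       102    Ben     auto
4        100  Quinn     home
sort by payments descending:
    payments client  purpose
11       106    Ben  student
10       102    Ben     auto
4        100  Quinn     home
drop duplicate client (keep=last):
    payments client purpose
10       102    Ben    auto
4        100  Quinn    home
add column payments_plus_4 = t['payments'] + 4:
    payments client purpose  payments_plus_4
10       102    Ben    auto              106
4        100  Quinn    home              104
Then the sum of column 'payments_plus_4': 210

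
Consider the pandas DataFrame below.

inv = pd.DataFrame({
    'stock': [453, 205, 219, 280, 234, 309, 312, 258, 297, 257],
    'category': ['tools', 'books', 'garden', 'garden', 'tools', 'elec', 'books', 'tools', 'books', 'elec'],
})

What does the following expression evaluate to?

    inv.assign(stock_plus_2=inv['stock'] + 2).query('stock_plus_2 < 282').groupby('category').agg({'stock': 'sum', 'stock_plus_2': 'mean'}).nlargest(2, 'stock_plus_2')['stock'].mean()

374.5

add column stock_plus_2 = inv['stock'] + 2:
   stock category  stock_plus_2
0    453    tools           455
1    205    books           207
2    219   garden           221
3    280   garden           282
4    234    tools           236
5    309     elec           311
6    312    books           314
7    258    tools           260
8    297    books           299
9    257     elec           259
filter rows where stock_plus_2 < 282:
   stock category  stock_plus_2
1    205    books           207
2    219   garden           221
4    234    tools           236
7    258    tools           260
9    257     elec           259
group by category: sum(stock), mean(stock_plus_2):
          stock  stock_plus_2
category                     
books       205         207.0
elec        257         259.0
garden      219         221.0
tools       492         248.0
take 2 rows with largest stock_plus_2:
          stock  stock_plus_2
category                     
elec        257         259.0
tools       492         248.0
Finally, mean of column 'stock' = 374.5.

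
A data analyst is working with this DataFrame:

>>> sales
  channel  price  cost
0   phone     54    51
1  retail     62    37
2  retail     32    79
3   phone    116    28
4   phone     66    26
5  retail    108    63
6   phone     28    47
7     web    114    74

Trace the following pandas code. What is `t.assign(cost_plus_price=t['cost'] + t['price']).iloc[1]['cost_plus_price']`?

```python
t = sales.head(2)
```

take first 2 rows:
  channel  price  cost
0   phone     54    51
1  retail     62    37
add column cost_plus_price = t['cost'] + t['price']:
  channel  price  cost  cost_plus_price
0   phone     54    51              105
1  retail     62    37               99
So iloc[1]['cost_plus_price'] = 99.

99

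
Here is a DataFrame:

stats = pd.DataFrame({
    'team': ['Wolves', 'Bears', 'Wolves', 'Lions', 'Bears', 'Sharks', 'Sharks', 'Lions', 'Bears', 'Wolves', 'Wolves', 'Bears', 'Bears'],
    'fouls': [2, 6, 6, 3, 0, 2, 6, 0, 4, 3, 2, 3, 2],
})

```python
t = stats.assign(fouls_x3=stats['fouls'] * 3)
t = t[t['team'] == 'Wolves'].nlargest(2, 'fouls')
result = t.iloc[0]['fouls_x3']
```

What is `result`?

18

add column fouls_x3 = stats['fouls'] * 3:
      team  fouls  fouls_x3
0   Wolves      2         6
1    Bears      6        18
2   Wolves      6        18
3    Lions      3         9
4    Bears      0         0
5   Sharks      2         6
6   Sharks      6        18
7    Lions      0         0
8    Bears      4        12
9   Wolves      3         9
10  Wolves      2         6
11   Bears      3         9
12   Bears      2         6
filter rows where team == 'Wolves':
      team  fouls  fouls_x3
0   Wolves      2         6
2   Wolves      6        18
9   Wolves      3         9
10  Wolves      2         6
take 2 rows with largest fouls:
     team  fouls  fouls_x3
2  Wolves      6        18
9  Wolves      3         9
Then the value at position 0, column 'fouls_x3': 18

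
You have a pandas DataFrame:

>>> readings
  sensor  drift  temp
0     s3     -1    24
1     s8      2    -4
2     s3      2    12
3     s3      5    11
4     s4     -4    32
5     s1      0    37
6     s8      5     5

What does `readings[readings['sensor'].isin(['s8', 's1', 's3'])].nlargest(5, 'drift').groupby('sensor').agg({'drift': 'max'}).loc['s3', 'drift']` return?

5

filter rows where sensor in ['s8', 's1', 's3']:
  sensor  drift  temp
0     s3     -1    24
1     s8      2    -4
2     s3      2    12
3     s3      5    11
5     s1      0    37
6     s8      5     5
take 5 rows with largest drift:
  sensor  drift  temp
3     s3      5    11
6     s8      5     5
1     s8      2    -4
2     s3      2    12
5     s1      0    37
group by sensor, max of drift:
        drift
sensor       
s1          0
s3          5
s8          5
Taking the value at row 's3', column 'drift' gives 5.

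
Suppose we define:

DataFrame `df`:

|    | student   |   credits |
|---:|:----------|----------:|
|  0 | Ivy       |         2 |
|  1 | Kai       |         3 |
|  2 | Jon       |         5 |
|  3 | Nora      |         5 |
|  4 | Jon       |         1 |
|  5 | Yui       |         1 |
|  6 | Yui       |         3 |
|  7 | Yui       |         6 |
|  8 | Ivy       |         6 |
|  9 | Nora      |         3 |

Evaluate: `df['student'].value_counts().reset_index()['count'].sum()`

10

value_counts of student:
student
Yui     3
Ivy     2
Jon     2
Nora    2
Kai     1
Name: count, dtype: int64
reset_index():
  student  count
0     Yui      3
1     Ivy      2
2     Jon      2
3    Nora      2
4     Kai      1
Then the sum of column 'count': 10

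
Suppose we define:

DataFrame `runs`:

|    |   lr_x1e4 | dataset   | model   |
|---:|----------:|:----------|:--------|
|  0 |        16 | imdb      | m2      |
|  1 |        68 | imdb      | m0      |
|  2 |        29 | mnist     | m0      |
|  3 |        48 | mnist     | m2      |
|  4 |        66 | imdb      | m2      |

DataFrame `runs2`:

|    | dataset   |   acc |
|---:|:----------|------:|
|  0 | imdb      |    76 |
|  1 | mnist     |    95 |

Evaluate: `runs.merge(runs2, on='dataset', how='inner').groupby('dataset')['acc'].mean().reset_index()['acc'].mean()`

merge on 'dataset' (how='inner') → 5 rows:
   lr_x1e4 dataset model  acc
0       16    imdb    m2   76
1       68    imdb    m0   76
2       29   mnist    m0   95
3       48   mnist    m2   95
4       66    imdb    m2   76
group by dataset, mean of acc:
dataset
imdb     76.0
mnist    95.0
Name: acc, dtype: float64
reset_index():
  dataset   acc
0    imdb  76.0
1   mnist  95.0

85.5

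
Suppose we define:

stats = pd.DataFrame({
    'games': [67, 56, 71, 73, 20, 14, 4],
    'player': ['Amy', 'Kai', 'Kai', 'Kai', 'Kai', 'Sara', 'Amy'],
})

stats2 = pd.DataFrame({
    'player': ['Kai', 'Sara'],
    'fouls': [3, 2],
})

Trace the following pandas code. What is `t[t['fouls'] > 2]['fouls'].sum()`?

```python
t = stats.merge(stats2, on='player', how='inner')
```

12

merge on 'player' (how='inner') → 5 rows:
   games player  fouls
0     56    Kai      3
1     71    Kai      3
2     73    Kai      3
3     20    Kai      3
4     14   Sara      2
filter rows where fouls > 2:
   games player  fouls
0     56    Kai      3
1     71    Kai      3
2     73    Kai      3
3     20    Kai      3
Reading off the sum of column 'fouls', we get 12.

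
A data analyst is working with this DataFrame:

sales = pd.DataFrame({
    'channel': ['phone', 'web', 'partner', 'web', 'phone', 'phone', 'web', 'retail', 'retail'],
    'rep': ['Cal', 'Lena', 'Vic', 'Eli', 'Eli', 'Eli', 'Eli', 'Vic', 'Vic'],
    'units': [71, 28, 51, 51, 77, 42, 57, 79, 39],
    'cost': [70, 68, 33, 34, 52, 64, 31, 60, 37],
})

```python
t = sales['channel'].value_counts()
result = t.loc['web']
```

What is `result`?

value_counts of channel:
channel
phone      3
web        3
retail     2
partner    1
Name: count, dtype: int64

3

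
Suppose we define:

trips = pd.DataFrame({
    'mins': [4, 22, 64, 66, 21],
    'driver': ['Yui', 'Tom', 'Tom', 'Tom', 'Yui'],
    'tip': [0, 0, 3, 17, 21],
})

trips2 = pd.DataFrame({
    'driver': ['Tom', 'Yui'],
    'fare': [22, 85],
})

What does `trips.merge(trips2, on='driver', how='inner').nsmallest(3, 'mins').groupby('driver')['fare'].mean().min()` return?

22.0

merge on 'driver' (how='inner') → 5 rows:
   mins driver  tip  fare
0     4    Yui    0    85
1    22    Tom    0    22
2    64    Tom    3    22
3    66    Tom   17    22
4    21    Yui   21    85
take 3 rows with smallest mins:
   mins driver  tip  fare
0     4    Yui    0    85
4    21    Yui   21    85
1    22    Tom    0    22
group by driver, mean of fare:
driver
Tom    22.0
Yui    85.0
Name: fare, dtype: float64
Taking the min of the resulting series gives 22.0.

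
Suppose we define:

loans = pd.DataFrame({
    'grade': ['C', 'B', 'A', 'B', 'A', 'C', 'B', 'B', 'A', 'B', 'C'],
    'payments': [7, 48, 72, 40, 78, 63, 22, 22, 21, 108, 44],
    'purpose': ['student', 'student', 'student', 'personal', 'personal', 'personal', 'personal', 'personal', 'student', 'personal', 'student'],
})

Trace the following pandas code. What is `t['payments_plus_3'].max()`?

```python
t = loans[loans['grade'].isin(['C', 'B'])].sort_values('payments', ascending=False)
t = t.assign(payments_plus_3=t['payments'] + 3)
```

111

filter rows where grade in ['C', 'B']:
   grade  payments   purpose
0      C         7   student
1      B        48   student
3      B        40  personal
5      C        63  personal
6      B        22  personal
7      B        22  personal
9      B       108  personal
10     C        44   student
sort by payments descending:
   grade  payments   purpose
9      B       108  personal
5      C        63  personal
1      B        48   student
10     C        44   student
3      B        40  personal
6      B        22  personal
7      B        22  personal
0      C         7   student
add column payments_plus_3 = t['payments'] + 3:
   grade  payments   purpose  payments_plus_3
9      B       108  personal              111
5      C        63  personal               66
1      B        48   student               51
10     C        44   student               47
3      B        40  personal               43
6      B        22  personal               25
7      B        22  personal               25
0      C         7   student               10
Hence 111.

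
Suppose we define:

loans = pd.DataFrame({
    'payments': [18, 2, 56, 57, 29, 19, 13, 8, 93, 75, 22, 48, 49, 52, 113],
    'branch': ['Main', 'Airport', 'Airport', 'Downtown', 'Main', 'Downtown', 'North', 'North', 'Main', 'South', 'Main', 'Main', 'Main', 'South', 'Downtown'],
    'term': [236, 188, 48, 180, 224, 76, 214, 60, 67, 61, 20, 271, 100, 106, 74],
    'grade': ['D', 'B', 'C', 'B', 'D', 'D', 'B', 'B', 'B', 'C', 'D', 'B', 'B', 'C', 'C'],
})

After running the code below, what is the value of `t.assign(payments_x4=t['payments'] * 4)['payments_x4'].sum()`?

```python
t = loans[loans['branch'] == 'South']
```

508

filter rows where branch == 'South':
    payments branch  term grade
9         75  South    61     C
13        52  South   106     C
add column payments_x4 = t['payments'] * 4:
    payments branch  term grade  payments_x4
9         75  South    61     C          300
13        52  South   106     C          208
The sum of column 'payments_x4' is 508.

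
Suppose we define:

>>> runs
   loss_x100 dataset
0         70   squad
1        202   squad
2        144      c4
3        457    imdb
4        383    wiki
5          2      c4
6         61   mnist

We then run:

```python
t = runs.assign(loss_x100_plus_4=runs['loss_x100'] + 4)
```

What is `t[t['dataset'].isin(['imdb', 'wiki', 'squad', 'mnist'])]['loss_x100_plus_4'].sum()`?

1193

add column loss_x100_plus_4 = runs['loss_x100'] + 4:
   loss_x100 dataset  loss_x100_plus_4
0         70   squad                74
1        202   squad               206
2        144      c4               148
3        457    imdb               461
4        383    wiki               387
5          2      c4                 6
6         61   mnist                65
filter rows where dataset in ['imdb', 'wiki', 'squad', 'mnist']:
   loss_x100 dataset  loss_x100_plus_4
0         70   squad                74
1        202   squad               206
3        457    imdb               461
4        383    wiki               387
6         61   mnist                65
Finally, sum of column 'loss_x100_plus_4' = 1193.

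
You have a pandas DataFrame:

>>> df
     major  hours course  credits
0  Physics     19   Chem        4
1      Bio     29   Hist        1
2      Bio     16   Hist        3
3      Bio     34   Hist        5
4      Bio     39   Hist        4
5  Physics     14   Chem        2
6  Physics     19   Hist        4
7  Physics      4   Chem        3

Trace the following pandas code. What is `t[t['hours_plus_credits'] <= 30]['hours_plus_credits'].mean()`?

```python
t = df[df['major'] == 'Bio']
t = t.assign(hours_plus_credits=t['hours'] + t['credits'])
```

filter rows where major == 'Bio':
  major  hours course  credits
1   Bio     29   Hist        1
2   Bio     16   Hist        3
3   Bio     34   Hist        5
4   Bio     39   Hist        4
add column hours_plus_credits = t['hours'] + t['credits']:
  major  hours course  credits  hours_plus_credits
1   Bio     29   Hist        1                  30
2   Bio     16   Hist        3                  19
3   Bio     34   Hist        5                  39
4   Bio     39   Hist        4                  43
filter rows where hours_plus_credits <= 30:
  major  hours course  credits  hours_plus_credits
1   Bio     29   Hist        1                  30
2   Bio     16   Hist        3                  19
Finally, mean of column 'hours_plus_credits' = 24.5.

24.5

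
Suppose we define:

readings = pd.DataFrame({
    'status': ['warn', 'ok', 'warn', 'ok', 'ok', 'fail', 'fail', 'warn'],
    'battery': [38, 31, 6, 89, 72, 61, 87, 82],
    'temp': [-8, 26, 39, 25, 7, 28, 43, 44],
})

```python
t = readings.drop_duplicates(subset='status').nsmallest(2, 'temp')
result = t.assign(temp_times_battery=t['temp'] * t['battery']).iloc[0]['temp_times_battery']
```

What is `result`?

-304

drop duplicate status (keep=first):
  status  battery  temp
0   warn       38    -8
1     ok       31    26
5   fail       61    28
take 2 rows with smallest temp:
  status  battery  temp
0   warn       38    -8
1     ok       31    26
add column temp_times_battery = t['temp'] * t['battery']:
  status  battery  temp  temp_times_battery
0   warn       38    -8                -304
1     ok       31    26                 806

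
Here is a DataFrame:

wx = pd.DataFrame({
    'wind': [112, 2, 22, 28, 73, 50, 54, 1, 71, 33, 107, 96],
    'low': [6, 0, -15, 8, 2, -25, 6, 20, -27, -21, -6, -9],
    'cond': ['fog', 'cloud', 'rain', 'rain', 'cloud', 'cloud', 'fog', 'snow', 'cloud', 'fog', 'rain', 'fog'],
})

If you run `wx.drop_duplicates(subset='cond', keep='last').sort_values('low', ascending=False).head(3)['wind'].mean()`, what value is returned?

68.0

drop duplicate cond (keep=last):
    wind  low   cond
7      1   20   snow
8     71  -27  cloud
10   107   -6   rain
11    96   -9    fog
sort by low descending:
    wind  low   cond
7      1   20   snow
10   107   -6   rain
11    96   -9    fog
8     71  -27  cloud
take first 3 rows:
    wind  low  cond
7      1   20  snow
10   107   -6  rain
11    96   -9   fog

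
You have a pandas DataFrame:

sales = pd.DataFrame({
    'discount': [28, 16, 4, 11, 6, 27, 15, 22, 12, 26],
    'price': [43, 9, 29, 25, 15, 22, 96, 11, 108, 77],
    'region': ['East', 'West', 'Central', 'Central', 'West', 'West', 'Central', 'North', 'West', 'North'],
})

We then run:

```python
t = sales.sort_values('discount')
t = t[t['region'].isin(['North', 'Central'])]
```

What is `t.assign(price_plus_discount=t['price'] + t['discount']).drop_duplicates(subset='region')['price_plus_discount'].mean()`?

sort by discount:
   discount  price   region
2         4     29  Central
4         6     15     West
3        11     25  Central
8        12    108     West
6        15     96  Central
1        16      9     West
7        22     11    North
9        26     77    North
5        27     22     West
0        28     43     East
filter rows where region in ['North', 'Central']:
   discount  price   region
2         4     29  Central
3        11     25  Central
6        15     96  Central
7        22     11    North
9        26     77    North
add column price_plus_discount = t['price'] + t['discount']:
   discount  price   region  price_plus_discount
2         4     29  Central                   33
3        11     25  Central                   36
6        15     96  Central                  111
7        22     11    North                   33
9        26     77    North                  103
drop duplicate region (keep=first):
   discount  price   region  price_plus_discount
2         4     29  Central                   33
7        22     11    North                   33

33.0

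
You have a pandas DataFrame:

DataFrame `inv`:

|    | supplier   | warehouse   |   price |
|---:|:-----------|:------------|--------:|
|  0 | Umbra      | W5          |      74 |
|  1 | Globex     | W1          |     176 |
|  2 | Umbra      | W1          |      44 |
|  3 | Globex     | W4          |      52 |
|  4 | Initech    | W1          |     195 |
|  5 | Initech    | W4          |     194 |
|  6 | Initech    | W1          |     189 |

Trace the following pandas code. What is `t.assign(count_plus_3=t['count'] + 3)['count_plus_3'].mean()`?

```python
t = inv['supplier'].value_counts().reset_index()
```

5.33333333333

value_counts of supplier:
supplier
Initech    3
Umbra      2
Globex     2
Name: count, dtype: int64
reset_index():
  supplier  count
0  Initech      3
1    Umbra      2
2   Globex      2
add column count_plus_3 = t['count'] + 3:
  supplier  count  count_plus_3
0  Initech      3             6
1    Umbra      2             5
2   Globex      2             5
Hence 5.33333333333.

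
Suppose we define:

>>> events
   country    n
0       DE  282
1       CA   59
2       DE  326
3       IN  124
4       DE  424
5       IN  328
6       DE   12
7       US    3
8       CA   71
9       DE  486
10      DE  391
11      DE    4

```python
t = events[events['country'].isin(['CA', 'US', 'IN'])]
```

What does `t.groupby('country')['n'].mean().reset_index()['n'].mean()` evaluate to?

filter rows where country in ['CA', 'US', 'IN']:
  country    n
1      CA   59
3      IN  124
5      IN  328
7      US    3
8      CA   71
group by country, mean of n:
country
CA     65.0
IN    226.0
US      3.0
Name: n, dtype: float64
reset_index():
  country      n
0      CA   65.0
1      IN  226.0
2      US    3.0
Hence 98.0.

98.0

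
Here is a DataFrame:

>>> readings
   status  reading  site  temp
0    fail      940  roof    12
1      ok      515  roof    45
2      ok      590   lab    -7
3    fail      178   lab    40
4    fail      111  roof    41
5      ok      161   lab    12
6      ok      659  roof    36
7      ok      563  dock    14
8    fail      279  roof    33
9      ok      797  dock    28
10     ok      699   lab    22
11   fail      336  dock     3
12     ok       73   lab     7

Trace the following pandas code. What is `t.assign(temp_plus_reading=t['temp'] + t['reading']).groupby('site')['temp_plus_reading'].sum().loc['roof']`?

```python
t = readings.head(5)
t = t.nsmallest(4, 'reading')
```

take first 5 rows:
  status  reading  site  temp
0   fail      940  roof    12
1     ok      515  roof    45
2     ok      590   lab    -7
3   fail      178   lab    40
4   fail      111  roof    41
take 4 rows with smallest reading:
  status  reading  site  temp
4   fail      111  roof    41
3   fail      178   lab    40
1     ok      515  roof    45
2     ok      590   lab    -7
add column temp_plus_reading = t['temp'] + t['reading']:
  status  reading  site  temp  temp_plus_reading
4   fail      111  roof    41                152
3   fail      178   lab    40                218
1     ok      515  roof    45                560
2     ok      590   lab    -7                583
group by site, sum of temp_plus_reading:
site
lab     801
roof    712
Name: temp_plus_reading, dtype: int64

712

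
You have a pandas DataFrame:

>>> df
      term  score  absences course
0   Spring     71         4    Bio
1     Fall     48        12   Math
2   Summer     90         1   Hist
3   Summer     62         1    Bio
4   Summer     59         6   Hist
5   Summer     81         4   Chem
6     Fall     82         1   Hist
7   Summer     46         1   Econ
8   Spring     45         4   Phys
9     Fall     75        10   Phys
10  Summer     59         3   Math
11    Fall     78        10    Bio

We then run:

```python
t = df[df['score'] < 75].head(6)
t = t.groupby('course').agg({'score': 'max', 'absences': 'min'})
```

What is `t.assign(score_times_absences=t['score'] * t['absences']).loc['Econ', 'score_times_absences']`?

filter rows where score < 75:
      term  score  absences course
0   Spring     71         4    Bio
1     Fall     48        12   Math
3   Summer     62         1    Bio
4   Summer     59         6   Hist
7   Summer     46         1   Econ
8   Spring     45         4   Phys
10  Summer     59         3   Math
take first 6 rows:
     term  score  absences course
0  Spring     71         4    Bio
1    Fall     48        12   Math
3  Summer     62         1    Bio
4  Summer     59         6   Hist
7  Summer     46         1   Econ
8  Spring     45         4   Phys
group by course: max(score), min(absences):
        score  absences
course                 
Bio        71         1
Econ       46         1
Hist       59         6
Math       48        12
Phys       45         4
add column score_times_absences = t['score'] * t['absences']:
        score  absences  score_times_absences
course                                       
Bio        71         1                    71
Econ       46         1                    46
Hist       59         6                   354
Math       48        12                   576
Phys       45         4                   180

46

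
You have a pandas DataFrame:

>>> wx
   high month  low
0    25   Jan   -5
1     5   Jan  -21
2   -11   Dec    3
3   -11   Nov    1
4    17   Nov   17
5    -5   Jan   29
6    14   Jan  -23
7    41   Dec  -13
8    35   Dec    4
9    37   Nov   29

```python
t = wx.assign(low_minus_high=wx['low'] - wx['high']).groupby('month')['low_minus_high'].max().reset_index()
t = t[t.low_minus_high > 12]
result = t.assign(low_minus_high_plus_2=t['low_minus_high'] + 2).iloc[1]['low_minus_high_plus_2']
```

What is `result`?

add column low_minus_high = wx['low'] - wx['high']:
   high month  low  low_minus_high
0    25   Jan   -5             -30
1     5   Jan  -21             -26
2   -11   Dec    3              14
3   -11   Nov    1              12
4    17   Nov   17               0
5    -5   Jan   29              34
6    14   Jan  -23             -37
7    41   Dec  -13             -54
8    35   Dec    4             -31
9    37   Nov   29              -8
group by month, max of low_minus_high:
month
Dec    14
Jan    34
Nov    12
Name: low_minus_high, dtype: int64
reset_index():
  month  low_minus_high
0   Dec              14
1   Jan              34
2   Nov              12
filter rows where low_minus_high > 12:
  month  low_minus_high
0   Dec              14
1   Jan              34
add column low_minus_high_plus_2 = t['low_minus_high'] + 2:
  month  low_minus_high  low_minus_high_plus_2
0   Dec              14                     16
1   Jan              34                     36
The value at position 1, column 'low_minus_high_plus_2' is 36.

36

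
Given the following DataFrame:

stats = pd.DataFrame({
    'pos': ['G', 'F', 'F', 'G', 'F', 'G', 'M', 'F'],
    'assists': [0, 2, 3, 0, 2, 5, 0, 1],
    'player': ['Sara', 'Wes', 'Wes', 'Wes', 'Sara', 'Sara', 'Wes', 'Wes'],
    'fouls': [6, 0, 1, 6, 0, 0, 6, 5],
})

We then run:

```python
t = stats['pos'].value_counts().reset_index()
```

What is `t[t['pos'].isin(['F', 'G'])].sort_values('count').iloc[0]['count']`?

value_counts of pos:
pos
F    4
G    3
M    1
Name: count, dtype: int64
reset_index():
  pos  count
0   F      4
1   G      3
2   M      1
filter rows where pos in ['F', 'G']:
  pos  count
0   F      4
1   G      3
sort by count:
  pos  count
1   G      3
0   F      4

3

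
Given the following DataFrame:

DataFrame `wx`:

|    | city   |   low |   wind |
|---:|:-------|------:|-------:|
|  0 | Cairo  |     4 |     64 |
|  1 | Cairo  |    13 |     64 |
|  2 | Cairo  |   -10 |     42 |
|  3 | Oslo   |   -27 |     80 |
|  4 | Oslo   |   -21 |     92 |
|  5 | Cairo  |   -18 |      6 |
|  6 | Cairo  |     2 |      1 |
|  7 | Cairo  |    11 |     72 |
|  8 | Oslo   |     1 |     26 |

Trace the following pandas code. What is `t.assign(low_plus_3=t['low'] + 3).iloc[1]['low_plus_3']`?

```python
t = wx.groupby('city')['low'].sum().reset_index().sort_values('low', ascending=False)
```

-44

group by city, sum of low:
city
Cairo     2
Oslo    -47
Name: low, dtype: int64
reset_index():
    city  low
0  Cairo    2
1   Oslo  -47
sort by low descending:
    city  low
0  Cairo    2
1   Oslo  -47
add column low_plus_3 = t['low'] + 3:
    city  low  low_plus_3
0  Cairo    2           5
1   Oslo  -47         -44
Then the value at position 1, column 'low_plus_3': -44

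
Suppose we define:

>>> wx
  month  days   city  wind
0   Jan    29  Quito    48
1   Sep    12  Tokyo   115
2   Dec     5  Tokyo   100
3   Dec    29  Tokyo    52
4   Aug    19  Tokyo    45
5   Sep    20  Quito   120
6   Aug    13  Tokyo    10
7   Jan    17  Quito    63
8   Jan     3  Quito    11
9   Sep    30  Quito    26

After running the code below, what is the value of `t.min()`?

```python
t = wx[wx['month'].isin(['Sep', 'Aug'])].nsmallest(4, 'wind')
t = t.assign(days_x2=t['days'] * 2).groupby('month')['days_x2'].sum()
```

64

filter rows where month in ['Sep', 'Aug']:
  month  days   city  wind
1   Sep    12  Tokyo   115
4   Aug    19  Tokyo    45
5   Sep    20  Quito   120
6   Aug    13  Tokyo    10
9   Sep    30  Quito    26
take 4 rows with smallest wind:
  month  days   city  wind
6   Aug    13  Tokyo    10
9   Sep    30  Quito    26
4   Aug    19  Tokyo    45
1   Sep    12  Tokyo   115
add column days_x2 = t['days'] * 2:
  month  days   city  wind  days_x2
6   Aug    13  Tokyo    10       26
9   Sep    30  Quito    26       60
4   Aug    19  Tokyo    45       38
1   Sep    12  Tokyo   115       24
group by month, sum of days_x2:
month
Aug    64
Sep    84
Name: days_x2, dtype: int64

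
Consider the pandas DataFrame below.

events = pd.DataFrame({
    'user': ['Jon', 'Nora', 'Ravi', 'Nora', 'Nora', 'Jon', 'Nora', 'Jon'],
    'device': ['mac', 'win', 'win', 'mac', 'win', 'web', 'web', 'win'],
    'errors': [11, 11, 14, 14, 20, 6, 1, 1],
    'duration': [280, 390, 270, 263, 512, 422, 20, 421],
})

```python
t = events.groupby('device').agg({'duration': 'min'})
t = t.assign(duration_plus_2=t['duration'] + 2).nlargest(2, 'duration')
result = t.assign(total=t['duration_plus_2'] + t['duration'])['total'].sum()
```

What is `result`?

1070

group by device, min of duration:
        duration
device          
mac          263
web           20
win          270
add column duration_plus_2 = t['duration'] + 2:
        duration  duration_plus_2
device                           
mac          263              265
web           20               22
win          270              272
take 2 rows with largest duration:
        duration  duration_plus_2
device                           
win          270              272
mac          263              265
add column total = t['duration_plus_2'] + t['duration']:
        duration  duration_plus_2  total
device                                  
win          270              272    542
mac          263              265    528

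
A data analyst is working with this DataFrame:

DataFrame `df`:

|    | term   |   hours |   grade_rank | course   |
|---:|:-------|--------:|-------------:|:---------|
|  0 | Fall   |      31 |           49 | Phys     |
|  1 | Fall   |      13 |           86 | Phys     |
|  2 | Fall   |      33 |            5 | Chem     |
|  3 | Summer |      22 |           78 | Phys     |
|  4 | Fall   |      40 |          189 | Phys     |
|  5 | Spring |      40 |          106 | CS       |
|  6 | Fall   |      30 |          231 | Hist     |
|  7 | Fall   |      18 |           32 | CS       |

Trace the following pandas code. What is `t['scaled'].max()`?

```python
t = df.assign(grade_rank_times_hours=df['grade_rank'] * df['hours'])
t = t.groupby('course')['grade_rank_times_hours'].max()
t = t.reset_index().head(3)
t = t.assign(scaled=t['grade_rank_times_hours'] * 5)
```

add column grade_rank_times_hours = df['grade_rank'] * df['hours']:
     term  hours  grade_rank course  grade_rank_times_hours
0    Fall     31          49   Phys                    1519
1    Fall     13          86   Phys                    1118
2    Fall     33           5   Chem                     165
3  Summer     22          78   Phys                    1716
4    Fall     40         189   Phys                    7560
5  Spring     40         106     CS                    4240
6    Fall     30         231   Hist                    6930
7    Fall     18          32     CS                     576
group by course, max of grade_rank_times_hours:
course
CS      4240
Chem     165
Hist    6930
Phys    7560
Name: grade_rank_times_hours, dtype: int64
reset_index():
  course  grade_rank_times_hours
0     CS                    4240
1   Chem                     165
2   Hist                    6930
3   Phys                    7560
take first 3 rows:
  course  grade_rank_times_hours
0     CS                    4240
1   Chem                     165
2   Hist                    6930
add column scaled = t['grade_rank_times_hours'] * 5:
  course  grade_rank_times_hours  scaled
0     CS                    4240   21200
1   Chem                     165     825
2   Hist                    6930   34650

34650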